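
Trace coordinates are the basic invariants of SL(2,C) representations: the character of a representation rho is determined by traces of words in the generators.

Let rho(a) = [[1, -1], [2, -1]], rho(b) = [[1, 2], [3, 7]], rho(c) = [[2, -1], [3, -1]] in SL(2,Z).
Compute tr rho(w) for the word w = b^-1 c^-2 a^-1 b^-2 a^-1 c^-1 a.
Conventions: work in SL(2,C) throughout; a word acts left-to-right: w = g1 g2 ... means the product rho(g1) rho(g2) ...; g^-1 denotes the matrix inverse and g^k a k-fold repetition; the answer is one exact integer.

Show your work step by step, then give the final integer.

11

rho(b^-1) = [[7, -2], [-3, 1]]
... * rho(c^-1) = [[-1, 1], [-3, 2]]  ->  [[-1, 3], [0, -1]]
... * rho(c^-1) = [[-1, 1], [-3, 2]]  ->  [[-8, 5], [3, -2]]
... * rho(a^-1) = [[-1, 1], [-2, 1]]  ->  [[-2, -3], [1, 1]]
... * rho(b^-1) = [[7, -2], [-3, 1]]  ->  [[-5, 1], [4, -1]]
... * rho(b^-1) = [[7, -2], [-3, 1]]  ->  [[-38, 11], [31, -9]]
... * rho(a^-1) = [[-1, 1], [-2, 1]]  ->  [[16, -27], [-13, 22]]
... * rho(c^-1) = [[-1, 1], [-3, 2]]  ->  [[65, -38], [-53, 31]]
... * rho(a) = [[1, -1], [2, -1]]  ->  [[-11, -27], [9, 22]]
tr = -11 + 22 = 11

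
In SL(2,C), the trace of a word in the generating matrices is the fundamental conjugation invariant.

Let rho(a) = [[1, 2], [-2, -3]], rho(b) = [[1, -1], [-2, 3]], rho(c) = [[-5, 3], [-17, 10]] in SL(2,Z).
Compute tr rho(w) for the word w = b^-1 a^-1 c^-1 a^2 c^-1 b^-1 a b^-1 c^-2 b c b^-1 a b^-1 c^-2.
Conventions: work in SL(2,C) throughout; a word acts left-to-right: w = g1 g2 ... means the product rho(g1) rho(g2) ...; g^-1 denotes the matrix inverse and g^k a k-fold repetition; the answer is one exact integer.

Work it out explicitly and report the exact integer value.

rho(b^-1) = [[3, 1], [2, 1]]
... * rho(a^-1) = [[-3, -2], [2, 1]]  ->  [[-7, -5], [-4, -3]]
... * rho(c^-1) = [[10, -3], [17, -5]]  ->  [[-155, 46], [-91, 27]]
... * rho(a) = [[1, 2], [-2, -3]]  ->  [[-247, -448], [-145, -263]]
... * rho(a) = [[1, 2], [-2, -3]]  ->  [[649, 850], [381, 499]]
... * rho(c^-1) = [[10, -3], [17, -5]]  ->  [[20940, -6197], [12293, -3638]]
... * rho(b^-1) = [[3, 1], [2, 1]]  ->  [[50426, 14743], [29603, 8655]]
... * rho(a) = [[1, 2], [-2, -3]]  ->  [[20940, 56623], [12293, 33241]]
... * rho(b^-1) = [[3, 1], [2, 1]]  ->  [[176066, 77563], [103361, 45534]]
... * rho(c^-1) = [[10, -3], [17, -5]]  ->  [[3079231, -916013], [1807688, -537753]]
... * rho(c^-1) = [[10, -3], [17, -5]]  ->  [[15220089, -4657628], [8935079, -2734299]]
... * rho(b) = [[1, -1], [-2, 3]]  ->  [[24535345, -29192973], [14403677, -17137976]]
... * rho(c) = [[-5, 3], [-17, 10]]  ->  [[373603816, -218323695], [219327207, -128168729]]
... * rho(b^-1) = [[3, 1], [2, 1]]  ->  [[684164058, 155280121], [401644163, 91158478]]
... * rho(a) = [[1, 2], [-2, -3]]  ->  [[373603816, 902487753], [219327207, 529812892]]
... * rho(b^-1) = [[3, 1], [2, 1]]  ->  [[2925786954, 1276091569], [1717607405, 749140099]]
... * rho(c^-1) = [[10, -3], [17, -5]]  ->  [[50951426213, -15157818707], [29911455733, -8898522710]]
... * rho(c^-1) = [[10, -3], [17, -5]]  ->  [[251831344111, -77065185104], [147839671260, -45241753649]]
tr = 251831344111 + -45241753649 = 206589590462

206589590462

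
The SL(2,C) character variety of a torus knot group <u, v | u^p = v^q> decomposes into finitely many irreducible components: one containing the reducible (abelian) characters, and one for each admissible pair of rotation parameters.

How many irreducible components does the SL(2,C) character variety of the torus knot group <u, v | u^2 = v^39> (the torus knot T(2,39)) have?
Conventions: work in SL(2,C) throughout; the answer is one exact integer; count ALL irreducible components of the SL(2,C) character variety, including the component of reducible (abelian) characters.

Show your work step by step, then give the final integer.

In the torus knot group T(2,39), u^2 = v^39 is central, so an irreducible representation sends it to +I or -I (Schur).
On an irreducible component, tr(u) is locked at 2*cos(pi*alpha/2) for some alpha in 1..1, and tr(v) at 2*cos(pi*beta/39) for some beta in 1..38.
Consistency of u^2 = (-1)^alpha I with v^39 = (-1)^beta I forces alpha = beta (mod 2).
count pairs: odd alpha (1 choices) x odd beta (19), plus even alpha (0) x even beta (19): 1*19 + 0*19 = 19.
That is 19 components of irreducible characters, and with the reducible (abelian) component the total is 20.

20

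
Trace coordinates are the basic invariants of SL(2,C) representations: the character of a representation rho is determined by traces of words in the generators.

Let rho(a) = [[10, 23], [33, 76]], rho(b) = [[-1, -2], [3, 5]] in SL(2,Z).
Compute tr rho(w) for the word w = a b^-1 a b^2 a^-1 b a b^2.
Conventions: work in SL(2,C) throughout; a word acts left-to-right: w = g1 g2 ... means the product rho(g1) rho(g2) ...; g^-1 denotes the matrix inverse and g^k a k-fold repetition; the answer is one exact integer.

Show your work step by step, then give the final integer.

rho(a) = [[10, 23], [33, 76]]
... * rho(b^-1) = [[5, 2], [-3, -1]]  ->  [[-19, -3], [-63, -10]]
... * rho(a) = [[10, 23], [33, 76]]  ->  [[-289, -665], [-960, -2209]]
... * rho(b) = [[-1, -2], [3, 5]]  ->  [[-1706, -2747], [-5667, -9125]]
... * rho(b) = [[-1, -2], [3, 5]]  ->  [[-6535, -10323], [-21708, -34291]]
... * rho(a^-1) = [[76, -23], [-33, 10]]  ->  [[-156001, 47075], [-518205, 156374]]
... * rho(b) = [[-1, -2], [3, 5]]  ->  [[297226, 547377], [987327, 1818280]]
... * rho(a) = [[10, 23], [33, 76]]  ->  [[21035701, 48436850], [69876510, 160897801]]
... * rho(b) = [[-1, -2], [3, 5]]  ->  [[124274849, 200112848], [412816893, 664735985]]
... * rho(b) = [[-1, -2], [3, 5]]  ->  [[476063695, 752014542], [1581391062, 2498046139]]
tr = 476063695 + 2498046139 = 2974109834

2974109834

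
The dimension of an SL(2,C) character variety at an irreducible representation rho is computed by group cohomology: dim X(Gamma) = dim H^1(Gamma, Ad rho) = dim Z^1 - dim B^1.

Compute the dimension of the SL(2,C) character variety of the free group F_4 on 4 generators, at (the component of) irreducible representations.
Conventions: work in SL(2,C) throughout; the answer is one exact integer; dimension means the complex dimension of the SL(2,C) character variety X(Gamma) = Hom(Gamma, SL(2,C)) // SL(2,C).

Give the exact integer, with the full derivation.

Here Gamma is free of rank 4 — no relator constrains a cocycle.
A cocycle picks one sl_2 vector per generator freely, giving dim Z^1 = 3*4 = 12.
dim B^1 = 3: the coboundary map is injective because an irreducible image has centralizer 0 in sl_2.
dim X = dim H^1 = dim Z^1 - dim B^1 = 12 - 3 = 9.

9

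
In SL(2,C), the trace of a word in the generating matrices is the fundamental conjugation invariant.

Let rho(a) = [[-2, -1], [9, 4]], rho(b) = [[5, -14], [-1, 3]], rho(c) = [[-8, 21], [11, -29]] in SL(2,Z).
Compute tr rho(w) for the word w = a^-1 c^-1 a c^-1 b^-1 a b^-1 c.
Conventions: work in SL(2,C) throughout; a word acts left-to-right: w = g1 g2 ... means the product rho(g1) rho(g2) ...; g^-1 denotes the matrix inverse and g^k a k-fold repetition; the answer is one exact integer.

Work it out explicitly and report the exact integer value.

3025034144

rho(a^-1) = [[4, 1], [-9, -2]]
... * rho(c^-1) = [[-29, -21], [-11, -8]]  ->  [[-127, -92], [283, 205]]
... * rho(a) = [[-2, -1], [9, 4]]  ->  [[-574, -241], [1279, 537]]
... * rho(c^-1) = [[-29, -21], [-11, -8]]  ->  [[19297, 13982], [-42998, -31155]]
... * rho(b^-1) = [[3, 14], [1, 5]]  ->  [[71873, 340068], [-160149, -757747]]
... * rho(a) = [[-2, -1], [9, 4]]  ->  [[2916866, 1288399], [-6499425, -2870839]]
... * rho(b^-1) = [[3, 14], [1, 5]]  ->  [[10038997, 47278119], [-22369114, -105346145]]
... * rho(c) = [[-8, 21], [11, -29]]  ->  [[439747333, -1160246514], [-979854683, 2585286811]]
tr = 439747333 + 2585286811 = 3025034144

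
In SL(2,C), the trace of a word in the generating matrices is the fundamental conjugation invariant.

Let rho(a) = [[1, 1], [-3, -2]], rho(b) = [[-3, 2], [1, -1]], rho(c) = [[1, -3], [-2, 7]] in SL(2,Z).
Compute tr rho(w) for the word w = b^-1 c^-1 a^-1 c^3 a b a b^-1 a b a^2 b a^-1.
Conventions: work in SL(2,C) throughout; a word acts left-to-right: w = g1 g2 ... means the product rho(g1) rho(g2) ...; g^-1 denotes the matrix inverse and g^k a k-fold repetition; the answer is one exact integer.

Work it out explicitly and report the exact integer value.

39126530

rho(b^-1) = [[-1, -2], [-1, -3]]
... * rho(c^-1) = [[7, 3], [2, 1]]  ->  [[-11, -5], [-13, -6]]
... * rho(a^-1) = [[-2, -1], [3, 1]]  ->  [[7, 6], [8, 7]]
... * rho(c) = [[1, -3], [-2, 7]]  ->  [[-5, 21], [-6, 25]]
... * rho(c) = [[1, -3], [-2, 7]]  ->  [[-47, 162], [-56, 193]]
... * rho(c) = [[1, -3], [-2, 7]]  ->  [[-371, 1275], [-442, 1519]]
... * rho(a) = [[1, 1], [-3, -2]]  ->  [[-4196, -2921], [-4999, -3480]]
... * rho(b) = [[-3, 2], [1, -1]]  ->  [[9667, -5471], [11517, -6518]]
... * rho(a) = [[1, 1], [-3, -2]]  ->  [[26080, 20609], [31071, 24553]]
... * rho(b^-1) = [[-1, -2], [-1, -3]]  ->  [[-46689, -113987], [-55624, -135801]]
... * rho(a) = [[1, 1], [-3, -2]]  ->  [[295272, 181285], [351779, 215978]]
... * rho(b) = [[-3, 2], [1, -1]]  ->  [[-704531, 409259], [-839359, 487580]]
... * rho(a) = [[1, 1], [-3, -2]]  ->  [[-1932308, -1523049], [-2302099, -1814519]]
... * rho(a) = [[1, 1], [-3, -2]]  ->  [[2636839, 1113790], [3141458, 1326939]]
... * rho(b) = [[-3, 2], [1, -1]]  ->  [[-6796727, 4159888], [-8097435, 4955977]]
... * rho(a^-1) = [[-2, -1], [3, 1]]  ->  [[26073118, 10956615], [31062801, 13053412]]
tr = 26073118 + 13053412 = 39126530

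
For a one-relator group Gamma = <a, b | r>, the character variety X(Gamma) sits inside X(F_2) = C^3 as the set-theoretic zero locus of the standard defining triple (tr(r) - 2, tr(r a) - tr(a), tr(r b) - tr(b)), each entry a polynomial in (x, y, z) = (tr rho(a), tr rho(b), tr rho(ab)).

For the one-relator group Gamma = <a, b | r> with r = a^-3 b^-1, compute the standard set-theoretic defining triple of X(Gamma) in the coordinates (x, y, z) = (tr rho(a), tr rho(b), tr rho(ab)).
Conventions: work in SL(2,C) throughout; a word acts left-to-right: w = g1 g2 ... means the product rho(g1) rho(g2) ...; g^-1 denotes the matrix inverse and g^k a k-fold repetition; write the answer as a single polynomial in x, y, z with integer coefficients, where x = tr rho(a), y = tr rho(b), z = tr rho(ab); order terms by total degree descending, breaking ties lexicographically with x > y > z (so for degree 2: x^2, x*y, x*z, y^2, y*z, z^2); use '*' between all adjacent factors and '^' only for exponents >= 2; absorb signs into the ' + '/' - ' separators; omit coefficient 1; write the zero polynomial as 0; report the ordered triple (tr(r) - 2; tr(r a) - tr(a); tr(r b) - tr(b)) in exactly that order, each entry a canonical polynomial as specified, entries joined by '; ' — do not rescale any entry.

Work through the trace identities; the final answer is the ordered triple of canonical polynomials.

trace(b^-1) = trace(b) = y
trace(b^-1 a) = trace(a) * trace(b) - trace(a b)  (eliminate b^-1) = x*y - z
trace(a^-1 b^-1) = trace(b^-1) * trace(a) - trace(b^-1 a)  (eliminate a^-1) = z
trace(a^-1 b^-1 a^-1) = trace(a^-1 b^-1) * trace(a) - trace(a^-1 b^-1 a)  (eliminate a^-1) = x*z - y
trace(a^-3 b^-1) = trace(a^-1 b^-1 a^-1) * trace(a) - trace(a^-1 b^-1)  (eliminate a^-1) = x^2*z - x*y - z
trace(a^-2) = trace(a^-1) * trace(a) - trace(1) = x^2 - 2
trace(a^-3) = trace(a^-2) * trace(a) - trace(a^-1) = x^3 - 3*x
assemble the triple (trace(r) - 2; trace(r a) - x; trace(r b) - y)

x^2*z - x*y - z - 2; x*z - x - y; x^3 - 3*x - y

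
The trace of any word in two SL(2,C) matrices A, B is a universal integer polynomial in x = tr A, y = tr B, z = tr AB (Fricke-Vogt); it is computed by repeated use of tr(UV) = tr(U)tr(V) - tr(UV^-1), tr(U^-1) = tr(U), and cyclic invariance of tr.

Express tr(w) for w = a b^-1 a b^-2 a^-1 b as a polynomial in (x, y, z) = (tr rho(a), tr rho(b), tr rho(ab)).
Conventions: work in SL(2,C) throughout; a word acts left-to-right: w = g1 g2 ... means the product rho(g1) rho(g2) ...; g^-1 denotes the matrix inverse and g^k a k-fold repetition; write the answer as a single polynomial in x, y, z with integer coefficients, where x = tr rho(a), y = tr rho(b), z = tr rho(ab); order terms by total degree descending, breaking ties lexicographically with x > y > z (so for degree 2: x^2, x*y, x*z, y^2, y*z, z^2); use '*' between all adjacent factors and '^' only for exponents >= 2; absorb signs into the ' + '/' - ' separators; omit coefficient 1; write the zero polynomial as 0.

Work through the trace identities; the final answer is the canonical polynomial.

apply: tr(b^2 a) = tr(b) tr(a b) - tr(a) = y*z - x
use: tr(b^2) = tr(b) tr(b) - tr(1) = y^2 - 2
apply: tr(a b^2 a) = tr(a) tr(b^2 a) - tr(b^2) = x*y*z - x^2 - y^2 + 2
apply: tr(a b a b) = tr(b a) tr(b a) - tr(1) = z^2 - 2
use: tr(a b a) = tr(a) tr(b a) - tr(b) = x*z - y
tr(a b^2 a b) = tr(b) tr(a b a b) - tr(a b a) = y*z^2 - x*z - y
tr(b a b^-1 a b) = tr(a b^2 a) tr(b) - tr(a b^2 a b) = x*y^2*z - x^2*y - y^3 - y*z^2 + x*z + 3*y
tr(a b a b a) = tr(a) tr(b a b a) - tr(b a b) = x*z^2 - y*z - x
apply: tr(a b a b a b) = tr(b a) tr(b a b a) - tr(b^-1 a^-1) = z^3 - 3*z
tr(b a b^-1 a b a) = tr(a b a b a) tr(b) - tr(a b a b a b) = x*y*z^2 - y^2*z - z^3 - x*y + 3*z
tr(a^-1 b a b^-1 a b) = tr(b a b^-1 a b) tr(a) - tr(b a b^-1 a b a) = x^2*y^2*z - x^3*y - x*y^3 - 2*x*y*z^2 + x^2*z + y^2*z + z^3 + 4*x*y - 3*z
apply: tr(a^-1 b a b^-1 a b^-1) = tr(a^-1 b a b^-1 a) tr(b) - tr(a^-1 b a b^-1 a b) = -x^2*y^2*z + x^3*y + x*y^3 + 2*x*y*z^2 - x^2*z - y^2*z - z^3 - 3*x*y + 3*z
tr(a b^-1 a b^-2 a^-1 b) = tr(a^-1 b a b^-1 a b^-1) tr(b) - tr(a^-1 b a b^-1 a) = -x^2*y^3*z + x^3*y^2 + x*y^4 + 2*x*y^2*z^2 - x^2*y*z - y^3*z - y*z^3 - 3*x*y^2 + 3*y*z - x

-x^2*y^3*z + x^3*y^2 + x*y^4 + 2*x*y^2*z^2 - x^2*y*z - y^3*z - y*z^3 - 3*x*y^2 + 3*y*z - x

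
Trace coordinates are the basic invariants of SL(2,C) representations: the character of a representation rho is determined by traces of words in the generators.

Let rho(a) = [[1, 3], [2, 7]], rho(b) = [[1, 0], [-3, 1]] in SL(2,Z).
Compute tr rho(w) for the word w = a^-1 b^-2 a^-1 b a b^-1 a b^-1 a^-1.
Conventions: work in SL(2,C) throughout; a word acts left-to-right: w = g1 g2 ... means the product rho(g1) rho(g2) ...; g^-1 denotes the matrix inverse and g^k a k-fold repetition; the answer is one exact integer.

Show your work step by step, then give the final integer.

rho(a^-1) = [[7, -3], [-2, 1]]
... * rho(b^-1) = [[1, 0], [3, 1]]  ->  [[-2, -3], [1, 1]]
... * rho(b^-1) = [[1, 0], [3, 1]]  ->  [[-11, -3], [4, 1]]
... * rho(a^-1) = [[7, -3], [-2, 1]]  ->  [[-71, 30], [26, -11]]
... * rho(b) = [[1, 0], [-3, 1]]  ->  [[-161, 30], [59, -11]]
... * rho(a) = [[1, 3], [2, 7]]  ->  [[-101, -273], [37, 100]]
... * rho(b^-1) = [[1, 0], [3, 1]]  ->  [[-920, -273], [337, 100]]
... * rho(a) = [[1, 3], [2, 7]]  ->  [[-1466, -4671], [537, 1711]]
... * rho(b^-1) = [[1, 0], [3, 1]]  ->  [[-15479, -4671], [5670, 1711]]
... * rho(a^-1) = [[7, -3], [-2, 1]]  ->  [[-99011, 41766], [36268, -15299]]
tr = -99011 + -15299 = -114310

-114310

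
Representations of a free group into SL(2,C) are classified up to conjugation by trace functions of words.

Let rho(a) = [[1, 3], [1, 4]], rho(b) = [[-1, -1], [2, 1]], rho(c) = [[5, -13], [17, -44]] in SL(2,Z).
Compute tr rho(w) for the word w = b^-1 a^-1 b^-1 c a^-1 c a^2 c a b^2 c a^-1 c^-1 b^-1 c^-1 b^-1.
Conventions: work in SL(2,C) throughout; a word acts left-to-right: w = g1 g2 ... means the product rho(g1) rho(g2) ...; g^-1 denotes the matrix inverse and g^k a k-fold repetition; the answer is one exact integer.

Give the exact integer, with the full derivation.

rho(b^-1) = [[1, 1], [-2, -1]]
... * rho(a^-1) = [[4, -3], [-1, 1]]  ->  [[3, -2], [-7, 5]]
... * rho(b^-1) = [[1, 1], [-2, -1]]  ->  [[7, 5], [-17, -12]]
... * rho(c) = [[5, -13], [17, -44]]  ->  [[120, -311], [-289, 749]]
... * rho(a^-1) = [[4, -3], [-1, 1]]  ->  [[791, -671], [-1905, 1616]]
... * rho(c) = [[5, -13], [17, -44]]  ->  [[-7452, 19241], [17947, -46339]]
... * rho(a) = [[1, 3], [1, 4]]  ->  [[11789, 54608], [-28392, -131515]]
... * rho(a) = [[1, 3], [1, 4]]  ->  [[66397, 253799], [-159907, -611236]]
... * rho(c) = [[5, -13], [17, -44]]  ->  [[4646568, -12030317], [-11190547, 28973175]]
... * rho(a) = [[1, 3], [1, 4]]  ->  [[-7383749, -34181564], [17782628, 82321059]]
... * rho(b) = [[-1, -1], [2, 1]]  ->  [[-60979379, -26797815], [146859490, 64538431]]
... * rho(b) = [[-1, -1], [2, 1]]  ->  [[7383749, 34181564], [-17782628, -82321059]]
... * rho(c) = [[5, -13], [17, -44]]  ->  [[618005333, -1599977553], [-1488371143, 3853300760]]
... * rho(a^-1) = [[4, -3], [-1, 1]]  ->  [[4071998885, -3453993552], [-9806785332, 8318414189]]
... * rho(c^-1) = [[-44, 13], [-17, 5]]  ->  [[-120450060556, 35666017745], [290085513395, -85896138371]]
... * rho(b^-1) = [[1, 1], [-2, -1]]  ->  [[-191782096046, -156116078301], [461877790137, 375981651766]]
... * rho(c^-1) = [[-44, 13], [-17, 5]]  ->  [[11092385557141, -3273747640103], [-26714310846050, 7884319530611]]
... * rho(b^-1) = [[1, 1], [-2, -1]]  ->  [[17639880837347, 14366133197244], [-42482949907272, -34598630376661]]
tr = 17639880837347 + -34598630376661 = -16958749539314

-16958749539314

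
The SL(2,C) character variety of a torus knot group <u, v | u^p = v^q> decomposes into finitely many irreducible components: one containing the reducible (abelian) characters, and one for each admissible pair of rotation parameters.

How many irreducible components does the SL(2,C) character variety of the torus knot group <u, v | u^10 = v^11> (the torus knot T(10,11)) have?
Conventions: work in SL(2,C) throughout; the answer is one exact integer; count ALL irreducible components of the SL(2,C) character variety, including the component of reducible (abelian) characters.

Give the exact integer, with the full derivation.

46

In the torus knot group T(10,11), u^10 = v^11 is central, so an irreducible representation sends it to +I or -I (Schur).
On an irreducible component, tr(u) is locked at 2*cos(pi*alpha/10) for some alpha in 1..9, and tr(v) at 2*cos(pi*beta/11) for some beta in 1..10.
u^10 = (-1)^alpha I and v^11 = (-1)^beta I must agree, so alpha and beta have equal parity.
count pairs: odd alpha (5 choices) x odd beta (5), plus even alpha (4) x even beta (5): 5*5 + 4*5 = 45.
That is 45 components of irreducible characters, and with the reducible (abelian) component the total is 46.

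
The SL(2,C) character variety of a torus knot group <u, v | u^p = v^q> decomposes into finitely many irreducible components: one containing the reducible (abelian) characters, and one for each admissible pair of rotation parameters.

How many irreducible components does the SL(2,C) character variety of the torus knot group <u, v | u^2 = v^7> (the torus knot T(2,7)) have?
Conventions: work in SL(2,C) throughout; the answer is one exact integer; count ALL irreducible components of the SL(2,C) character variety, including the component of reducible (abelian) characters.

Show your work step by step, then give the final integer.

4

In the torus knot group T(2,7), u^2 = v^7 is central, so an irreducible representation sends it to +I or -I (Schur).
On an irreducible component, tr(u) is locked at 2*cos(pi*alpha/2) for some alpha in 1..1, and tr(v) at 2*cos(pi*beta/7) for some beta in 1..6.
u^2 = (-1)^alpha I and v^7 = (-1)^beta I must agree, so alpha and beta have equal parity.
count pairs: odd alpha (1 choices) x odd beta (3), plus even alpha (0) x even beta (3): 1*3 + 0*3 = 3.
That is 3 components of irreducible characters, and with the reducible (abelian) component the total is 4.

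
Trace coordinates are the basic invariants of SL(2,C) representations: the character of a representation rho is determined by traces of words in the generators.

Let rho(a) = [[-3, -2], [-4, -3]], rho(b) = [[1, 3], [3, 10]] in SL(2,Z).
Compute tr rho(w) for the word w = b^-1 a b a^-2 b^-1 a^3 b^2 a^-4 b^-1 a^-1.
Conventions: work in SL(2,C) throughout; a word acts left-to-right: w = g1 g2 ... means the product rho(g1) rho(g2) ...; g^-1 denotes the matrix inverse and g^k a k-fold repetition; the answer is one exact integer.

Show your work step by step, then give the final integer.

-8986918734630

rho(b^-1) = [[10, -3], [-3, 1]]
... * rho(a) = [[-3, -2], [-4, -3]]  ->  [[-18, -11], [5, 3]]
... * rho(b) = [[1, 3], [3, 10]]  ->  [[-51, -164], [14, 45]]
... * rho(a^-1) = [[-3, 2], [4, -3]]  ->  [[-503, 390], [138, -107]]
... * rho(a^-1) = [[-3, 2], [4, -3]]  ->  [[3069, -2176], [-842, 597]]
... * rho(b^-1) = [[10, -3], [-3, 1]]  ->  [[37218, -11383], [-10211, 3123]]
... * rho(a) = [[-3, -2], [-4, -3]]  ->  [[-66122, -40287], [18141, 11053]]
... * rho(a) = [[-3, -2], [-4, -3]]  ->  [[359514, 253105], [-98635, -69441]]
... * rho(a) = [[-3, -2], [-4, -3]]  ->  [[-2090962, -1478343], [573669, 405593]]
... * rho(b) = [[1, 3], [3, 10]]  ->  [[-6525991, -21056316], [1790448, 5776937]]
... * rho(b) = [[1, 3], [3, 10]]  ->  [[-69694939, -230141133], [19121259, 63140714]]
... * rho(a^-1) = [[-3, 2], [4, -3]]  ->  [[-711479715, 551033521], [195199079, -151179624]]
... * rho(a^-1) = [[-3, 2], [4, -3]]  ->  [[4338573229, -3076059993], [-1190315733, 843937030]]
... * rho(a^-1) = [[-3, 2], [4, -3]]  ->  [[-25319959659, 17905326437], [6946695319, -4912442556]]
... * rho(a^-1) = [[-3, 2], [4, -3]]  ->  [[147581184725, -104355898629], [-40489856181, 28630718306]]
... * rho(b^-1) = [[10, -3], [-3, 1]]  ->  [[1788879543137, -547099452804], [-490790716728, 150100286849]]
... * rho(a^-1) = [[-3, 2], [4, -3]]  ->  [[-7555036440627, 5219057444686], [2072773297580, -1431882294003]]
tr = -7555036440627 + -1431882294003 = -8986918734630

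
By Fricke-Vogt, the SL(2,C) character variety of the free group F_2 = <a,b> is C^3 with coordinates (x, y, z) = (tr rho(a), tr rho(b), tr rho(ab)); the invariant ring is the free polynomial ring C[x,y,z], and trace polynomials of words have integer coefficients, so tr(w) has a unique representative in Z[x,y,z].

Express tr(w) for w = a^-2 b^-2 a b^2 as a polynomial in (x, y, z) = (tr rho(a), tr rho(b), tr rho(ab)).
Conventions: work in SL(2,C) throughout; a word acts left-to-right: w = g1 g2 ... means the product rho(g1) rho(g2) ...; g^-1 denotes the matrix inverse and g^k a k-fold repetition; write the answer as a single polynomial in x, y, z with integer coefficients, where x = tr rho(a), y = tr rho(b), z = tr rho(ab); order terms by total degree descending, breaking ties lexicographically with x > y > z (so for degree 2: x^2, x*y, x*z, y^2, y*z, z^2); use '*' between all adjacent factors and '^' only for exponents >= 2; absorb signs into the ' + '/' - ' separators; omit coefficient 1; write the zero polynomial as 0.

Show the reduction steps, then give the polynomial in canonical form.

-x^2*y^3*z + x^3*y^2 + x*y^4 + x*y^2*z^2 - 4*x*y^2 + x

reduce: tr(b^2) = tr(b)*tr(b) - tr(1) = y^2 - 2
reduce: tr(a b^2) = tr(b)*tr(a b) - tr(a) = y*z - x
tr(b a b^2) = tr(b)*tr(a b^2) - tr(a b) = y^2*z - x*y - z
so tr(a b a b) = tr(a b)*tr(a b) - tr(1)   [split at repeated a] = z^2 - 2
reduce: tr(a b a) = tr(a)*tr(b a) - tr(b) = x*z - y
reduce: tr(b a b^2 a) = tr(b)*tr(a b a b) - tr(a b a) = y*z^2 - x*z - y
so tr(a b^2 a^-1 b) = tr(b a b^2)*tr(a) - tr(b a b^2 a) = x*y^2*z - x^2*y - y*z^2 + y
tr(b^-1 a b^2 a^-1) = tr(a b^2 a^-1)*tr(b) - tr(a b^2 a^-1 b) = -x*y^2*z + x^2*y + y^3 + y*z^2 - 3*y
reduce: tr(a b^2 a^-2 b^-1) = tr(b^-1 a b^2 a^-1)*tr(a) - tr(b^-1 a b^2) = -x^2*y^2*z + x^3*y + x*y^3 + x*y*z^2 - 3*x*y - z
tr(b^2 a^-1) = tr(b^2)*tr(a) - tr(b^2 a) = x*y^2 - y*z - x
tr(a^-2 b^-2 a b^2) = tr(a b^2 a^-2 b^-1)*tr(b) - tr(a b^2 a^-2) = -x^2*y^3*z + x^3*y^2 + x*y^4 + x*y^2*z^2 - 4*x*y^2 + x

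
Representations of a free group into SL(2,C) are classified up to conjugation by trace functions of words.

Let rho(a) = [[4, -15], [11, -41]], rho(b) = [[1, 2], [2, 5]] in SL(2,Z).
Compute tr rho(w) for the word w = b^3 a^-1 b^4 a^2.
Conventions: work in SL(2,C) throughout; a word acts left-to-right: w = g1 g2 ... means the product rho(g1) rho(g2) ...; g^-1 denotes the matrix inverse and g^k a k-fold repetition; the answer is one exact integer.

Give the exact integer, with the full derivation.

-355846189

rho(b) = [[1, 2], [2, 5]]
... * rho(b) = [[1, 2], [2, 5]]  ->  [[5, 12], [12, 29]]
... * rho(b) = [[1, 2], [2, 5]]  ->  [[29, 70], [70, 169]]
... * rho(a^-1) = [[-41, 15], [-11, 4]]  ->  [[-1959, 715], [-4729, 1726]]
... * rho(b) = [[1, 2], [2, 5]]  ->  [[-529, -343], [-1277, -828]]
... * rho(b) = [[1, 2], [2, 5]]  ->  [[-1215, -2773], [-2933, -6694]]
... * rho(b) = [[1, 2], [2, 5]]  ->  [[-6761, -16295], [-16321, -39336]]
... * rho(b) = [[1, 2], [2, 5]]  ->  [[-39351, -94997], [-94993, -229322]]
... * rho(a) = [[4, -15], [11, -41]]  ->  [[-1202371, 4485142], [-2902514, 10827097]]
... * rho(a) = [[4, -15], [11, -41]]  ->  [[44527078, -165855257], [107488011, -400373267]]
tr = 44527078 + -400373267 = -355846189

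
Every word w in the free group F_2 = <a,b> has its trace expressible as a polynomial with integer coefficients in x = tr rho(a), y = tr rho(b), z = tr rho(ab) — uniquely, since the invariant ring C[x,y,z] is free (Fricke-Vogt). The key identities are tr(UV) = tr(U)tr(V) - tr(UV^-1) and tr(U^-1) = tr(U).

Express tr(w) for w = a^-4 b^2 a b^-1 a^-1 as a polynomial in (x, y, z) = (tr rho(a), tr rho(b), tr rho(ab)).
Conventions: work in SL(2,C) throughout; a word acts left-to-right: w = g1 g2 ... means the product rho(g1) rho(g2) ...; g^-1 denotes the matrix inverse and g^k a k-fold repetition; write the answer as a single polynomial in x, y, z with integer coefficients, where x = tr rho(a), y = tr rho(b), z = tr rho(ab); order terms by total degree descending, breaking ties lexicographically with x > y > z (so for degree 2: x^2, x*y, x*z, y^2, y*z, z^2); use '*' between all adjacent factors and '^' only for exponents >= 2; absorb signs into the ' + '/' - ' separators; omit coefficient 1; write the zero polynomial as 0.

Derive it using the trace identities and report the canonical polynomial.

reduce: trace(b^2) = trace(b)*trace(b) - trace(1)  (reduce the b square) = y^2 - 2
trace(b^2 a) = trace(b)*trace(a b) - trace(a)  (reduce the b square) = y*z - x
trace(b^2 a^-1) = trace(b^2)*trace(a) - trace(b^2 a)  (eliminate a^-1) = x*y^2 - y*z - x
trace(a^-1 b^2 a^-1) = trace(b^2 a^-1)*trace(a) - trace(b^2)  (eliminate a^-1) = x^2*y^2 - x*y*z - x^2 - y^2 + 2
trace(b^2 a^-3) = trace(a^-1 b^2 a^-1)*trace(a) - trace(a^-1 b^2)  (eliminate a^-1) = x^3*y^2 - x^2*y*z - x^3 - 2*x*y^2 + y*z + 3*x
reduce: trace(a^-4 b^2) = trace(b^2 a^-3)*trace(a) - trace(b^2 a^-2)  (eliminate a^-1) = x^4*y^2 - x^3*y*z - x^4 - 3*x^2*y^2 + 2*x*y*z + 4*x^2 + y^2 - 2
trace(b^2 a b) = trace(b)*trace(b a b) - trace(b a)  (reduce the b square) = y^2*z - x*y - z
trace(a b a b) = trace(b a)*trace(b a) - trace(1)  (split on b) = z^2 - 2
trace(a b a) = trace(a)*trace(b a) - trace(b)  (reduce the a square) = x*z - y
so trace(b^2 a b a) = trace(b)*trace(a b a b) - trace(a b a)  (reduce the b square) = y*z^2 - x*z - y
so trace(a^-1 b^2 a b) = trace(b^2 a b)*trace(a) - trace(b^2 a b a)  (eliminate a^-1) = x*y^2*z - x^2*y - y*z^2 + y
trace(a^-2 b^2 a b) = trace(a^-1 b^2 a b)*trace(a) - trace(a^-1 b^2 a b a)  (eliminate a^-1) = x^2*y^2*z - x^3*y - x*y*z^2 - y^2*z + 2*x*y + z
trace(a^-2 b^2 a b a^-1) = trace(a^-2 b^2 a b)*trace(a) - trace(a^-2 b^2 a b a)  (eliminate a^-1) = x^3*y^2*z - x^4*y - x^2*y*z^2 - 2*x*y^2*z + 3*x^2*y + y*z^2 + x*z - y
trace(a^-1 b^2 a b a^-3) = trace(a^-2 b^2 a b a^-1)*trace(a) - trace(a^-2 b^2 a b)  (eliminate a^-1) = x^4*y^2*z - x^5*y - x^3*y*z^2 - 3*x^2*y^2*z + 4*x^3*y + 2*x*y*z^2 + x^2*z + y^2*z - 3*x*y - z
so trace(a^-5 b^2 a b) = trace(a^-1 b^2 a b a^-3)*trace(a) - trace(a^-1 b^2 a b a^-2)  (eliminate a^-1) = x^5*y^2*z - x^6*y - x^4*y*z^2 - 4*x^3*y^2*z + 5*x^4*y + 3*x^2*y*z^2 + x^3*z + 3*x*y^2*z - 6*x^2*y - y*z^2 - 2*x*z + y
trace(a^-4 b^2 a b^-1 a^-1) = trace(a^-5 b^2 a)*trace(b) - trace(a^-5 b^2 a b)  (eliminate b^-1) = -x^5*y^2*z + x^6*y + x^4*y^3 + x^4*y*z^2 + 3*x^3*y^2*z - 6*x^4*y - 3*x^2*y^3 - 3*x^2*y*z^2 - x^3*z - x*y^2*z + 10*x^2*y + y^3 + y*z^2 + 2*x*z - 3*y

-x^5*y^2*z + x^6*y + x^4*y^3 + x^4*y*z^2 + 3*x^3*y^2*z - 6*x^4*y - 3*x^2*y^3 - 3*x^2*y*z^2 - x^3*z - x*y^2*z + 10*x^2*y + y^3 + y*z^2 + 2*x*z - 3*y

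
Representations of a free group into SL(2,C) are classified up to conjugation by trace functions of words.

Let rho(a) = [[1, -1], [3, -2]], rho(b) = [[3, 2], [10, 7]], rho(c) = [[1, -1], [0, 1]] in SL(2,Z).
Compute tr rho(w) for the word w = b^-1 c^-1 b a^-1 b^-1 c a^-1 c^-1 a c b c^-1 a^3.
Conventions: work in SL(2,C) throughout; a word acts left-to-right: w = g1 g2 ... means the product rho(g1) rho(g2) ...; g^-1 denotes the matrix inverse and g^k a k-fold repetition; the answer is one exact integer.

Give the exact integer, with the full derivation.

-437540

rho(b^-1) = [[7, -2], [-10, 3]]
... * rho(c^-1) = [[1, 1], [0, 1]]  ->  [[7, 5], [-10, -7]]
... * rho(b) = [[3, 2], [10, 7]]  ->  [[71, 49], [-100, -69]]
... * rho(a^-1) = [[-2, 1], [-3, 1]]  ->  [[-289, 120], [407, -169]]
... * rho(b^-1) = [[7, -2], [-10, 3]]  ->  [[-3223, 938], [4539, -1321]]
... * rho(c) = [[1, -1], [0, 1]]  ->  [[-3223, 4161], [4539, -5860]]
... * rho(a^-1) = [[-2, 1], [-3, 1]]  ->  [[-6037, 938], [8502, -1321]]
... * rho(c^-1) = [[1, 1], [0, 1]]  ->  [[-6037, -5099], [8502, 7181]]
... * rho(a) = [[1, -1], [3, -2]]  ->  [[-21334, 16235], [30045, -22864]]
... * rho(c) = [[1, -1], [0, 1]]  ->  [[-21334, 37569], [30045, -52909]]
... * rho(b) = [[3, 2], [10, 7]]  ->  [[311688, 220315], [-438955, -310273]]
... * rho(c^-1) = [[1, 1], [0, 1]]  ->  [[311688, 532003], [-438955, -749228]]
... * rho(a) = [[1, -1], [3, -2]]  ->  [[1907697, -1375694], [-2686639, 1937411]]
... * rho(a) = [[1, -1], [3, -2]]  ->  [[-2219385, 843691], [3125594, -1188183]]
... * rho(a) = [[1, -1], [3, -2]]  ->  [[311688, 532003], [-438955, -749228]]
tr = 311688 + -749228 = -437540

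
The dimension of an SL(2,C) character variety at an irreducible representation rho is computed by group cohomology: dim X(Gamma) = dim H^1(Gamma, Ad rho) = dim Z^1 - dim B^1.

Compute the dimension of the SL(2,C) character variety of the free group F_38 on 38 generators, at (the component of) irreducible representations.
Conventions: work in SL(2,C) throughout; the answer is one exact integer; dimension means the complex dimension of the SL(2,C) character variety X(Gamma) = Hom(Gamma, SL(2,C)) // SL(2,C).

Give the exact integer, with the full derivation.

111

Here Gamma is free of rank 38 — no relator constrains a cocycle.
A cocycle picks one sl_2 vector per generator freely, giving dim Z^1 = 3*38 = 114.
At an irreducible rho the centralizer of the image in sl_2 is 0, so the coboundary map sl_2 -> Z^1 is injective: dim B^1 = 3.
Therefore dim X = 114 - 3 = 111.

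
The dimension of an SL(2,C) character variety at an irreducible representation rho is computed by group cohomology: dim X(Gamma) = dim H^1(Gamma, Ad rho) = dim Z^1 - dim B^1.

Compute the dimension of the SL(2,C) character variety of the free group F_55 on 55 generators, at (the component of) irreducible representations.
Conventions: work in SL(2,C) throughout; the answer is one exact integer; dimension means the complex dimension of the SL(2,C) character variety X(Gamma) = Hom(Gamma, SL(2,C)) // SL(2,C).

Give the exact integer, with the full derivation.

162

Gamma = F_55 has 55 generators and no relators.
A cocycle picks one sl_2 vector per generator freely, giving dim Z^1 = 3*55 = 165.
Irreducibility makes the coboundary map sl_2 -> Z^1 injective (trivial centralizer), so dim B^1 = 3.
Therefore dim X = 165 - 3 = 162.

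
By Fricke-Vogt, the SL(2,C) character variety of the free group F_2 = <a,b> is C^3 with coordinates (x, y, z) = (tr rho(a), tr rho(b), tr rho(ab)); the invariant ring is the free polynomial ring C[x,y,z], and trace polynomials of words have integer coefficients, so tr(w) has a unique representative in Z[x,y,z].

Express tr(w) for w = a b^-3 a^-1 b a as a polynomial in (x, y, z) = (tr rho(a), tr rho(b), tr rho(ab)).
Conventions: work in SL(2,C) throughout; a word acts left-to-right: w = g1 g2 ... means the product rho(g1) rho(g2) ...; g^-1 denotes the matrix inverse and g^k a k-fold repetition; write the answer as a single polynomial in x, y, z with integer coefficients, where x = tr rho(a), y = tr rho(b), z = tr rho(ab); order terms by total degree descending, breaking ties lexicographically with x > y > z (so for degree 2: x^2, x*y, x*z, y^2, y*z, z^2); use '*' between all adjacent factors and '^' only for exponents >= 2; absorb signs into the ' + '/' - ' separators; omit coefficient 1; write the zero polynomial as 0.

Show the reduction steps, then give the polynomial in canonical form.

-x^2*y^3*z + x^3*y^2 + x*y^4 + x*y^2*z^2 + x^2*y*z - x^3 - 4*x*y^2 - x*z^2 - y*z + 3*x

tr(a^2) = tr(a) tr(a) - tr(1)  (reduce the a square) = x^2 - 2
so tr(a^2 b) = tr(a) tr(b a) - tr(b)  (reduce the a square) = x*z - y
tr(a^2 b^-1) = tr(a^2) tr(b) - tr(a^2 b)  (eliminate b^-1) = x^2*y - x*z - y
reduce: tr(a b a^2) = tr(a) tr(a b a) - tr(a b)  (reduce the a square) = x^2*z - x*y - z
tr(b a b a) = tr(a b) tr(a b) - tr(1)  (split on a) = z^2 - 2
reduce: tr(b a b) = tr(b) tr(a b) - tr(a)  (reduce the b square) = y*z - x
tr(a b a^2 b) = tr(a) tr(b a b a) - tr(b a b)  (reduce the a square) = x*z^2 - y*z - x
tr(a b a^2 b^-1) = tr(a b a^2) tr(b) - tr(a b a^2 b)  (eliminate b^-1) = x^2*y*z - x*y^2 - x*z^2 + x
so tr(b a^2 b^-2 a) = tr(a b a^2 b^-1) tr(b) - tr(a b a^2)  (eliminate b^-1) = x^2*y^2*z - x*y^3 - x*y*z^2 - x^2*z + 2*x*y + z
so tr(b^-1 a^-1 b a^2 b^-1) = tr(b a^2 b^-2) tr(a) - tr(b a^2 b^-2 a)  (eliminate a^-1) = -x^2*y^2*z + x^3*y + x*y^3 + x*y*z^2 - 3*x*y - z
tr(b^2) = tr(b) tr(b) - tr(1)  (reduce the b square) = y^2 - 2
tr(b a^2 b) = tr(a) tr(b^2 a) - tr(b^2)  (reduce the a square) = x*y*z - x^2 - y^2 + 2
so tr(a^-1 b a^2 b) = tr(b a^2 b) tr(a) - tr(b a^2 b a)  (eliminate a^-1) = x^2*y*z - x^3 - x*y^2 - x*z^2 + y*z + 3*x
reduce: tr(b^-1 a^-1 b a^2) = tr(a^-1 b a^2) tr(b) - tr(a^-1 b a^2 b)  (eliminate b^-1) = -x^2*y*z + x^3 + x*y^2 + x*z^2 - 3*x
reduce: tr(a b^-3 a^-1 b a) = tr(b^-1 a^-1 b a^2 b^-1) tr(b) - tr(b^-1 a^-1 b a^2)  (eliminate b^-1) = -x^2*y^3*z + x^3*y^2 + x*y^4 + x*y^2*z^2 + x^2*y*z - x^3 - 4*x*y^2 - x*z^2 - y*z + 3*x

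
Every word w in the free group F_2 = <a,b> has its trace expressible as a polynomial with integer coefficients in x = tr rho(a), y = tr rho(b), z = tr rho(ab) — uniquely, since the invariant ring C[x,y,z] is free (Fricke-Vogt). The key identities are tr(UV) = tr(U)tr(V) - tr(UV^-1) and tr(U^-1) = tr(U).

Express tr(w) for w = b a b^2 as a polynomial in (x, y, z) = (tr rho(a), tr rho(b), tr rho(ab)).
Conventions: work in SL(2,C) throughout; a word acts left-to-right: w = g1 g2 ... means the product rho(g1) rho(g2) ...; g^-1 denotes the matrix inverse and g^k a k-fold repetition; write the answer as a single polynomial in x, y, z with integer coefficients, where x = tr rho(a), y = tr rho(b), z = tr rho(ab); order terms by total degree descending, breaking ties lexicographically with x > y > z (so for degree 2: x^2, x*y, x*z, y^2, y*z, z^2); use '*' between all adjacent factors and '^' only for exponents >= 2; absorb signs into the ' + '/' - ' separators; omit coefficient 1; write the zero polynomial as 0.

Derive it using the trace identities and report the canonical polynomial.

y^2*z - x*y - z

tr(a b^2) = tr(b) * tr(a b) - tr(a)  (reduce the b square) = y*z - x
use: tr(b a b^2) = tr(b) * tr(a b^2) - tr(a b)  (reduce the b square) = y^2*z - x*y - z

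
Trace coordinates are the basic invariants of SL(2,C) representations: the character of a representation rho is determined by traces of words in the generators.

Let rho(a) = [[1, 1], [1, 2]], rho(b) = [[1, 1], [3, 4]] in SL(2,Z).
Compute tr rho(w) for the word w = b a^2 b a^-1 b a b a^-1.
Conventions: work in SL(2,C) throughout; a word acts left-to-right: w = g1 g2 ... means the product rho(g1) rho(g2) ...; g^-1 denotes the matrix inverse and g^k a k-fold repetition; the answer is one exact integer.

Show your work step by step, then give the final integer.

rho(b) = [[1, 1], [3, 4]]
... * rho(a) = [[1, 1], [1, 2]]  ->  [[2, 3], [7, 11]]
... * rho(a) = [[1, 1], [1, 2]]  ->  [[5, 8], [18, 29]]
... * rho(b) = [[1, 1], [3, 4]]  ->  [[29, 37], [105, 134]]
... * rho(a^-1) = [[2, -1], [-1, 1]]  ->  [[21, 8], [76, 29]]
... * rho(b) = [[1, 1], [3, 4]]  ->  [[45, 53], [163, 192]]
... * rho(a) = [[1, 1], [1, 2]]  ->  [[98, 151], [355, 547]]
... * rho(b) = [[1, 1], [3, 4]]  ->  [[551, 702], [1996, 2543]]
... * rho(a^-1) = [[2, -1], [-1, 1]]  ->  [[400, 151], [1449, 547]]
tr = 400 + 547 = 947

947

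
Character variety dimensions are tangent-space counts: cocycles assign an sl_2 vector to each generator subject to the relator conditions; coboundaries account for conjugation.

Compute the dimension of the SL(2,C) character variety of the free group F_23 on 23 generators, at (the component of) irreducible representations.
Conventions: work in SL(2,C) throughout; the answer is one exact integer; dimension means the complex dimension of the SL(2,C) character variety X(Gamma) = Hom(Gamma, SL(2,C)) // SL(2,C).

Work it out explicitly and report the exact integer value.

Here Gamma is free of rank 23 — no relator constrains a cocycle.
Z^1(Gamma, Ad rho) = (sl_2)^23: a cocycle is a free choice of one sl_2 vector per generator, so dim Z^1 = 3*23 = 69.
dim B^1 = 3: the coboundary map is injective because an irreducible image has centralizer 0 in sl_2.
dim X = dim H^1 = dim Z^1 - dim B^1 = 69 - 3 = 66.

66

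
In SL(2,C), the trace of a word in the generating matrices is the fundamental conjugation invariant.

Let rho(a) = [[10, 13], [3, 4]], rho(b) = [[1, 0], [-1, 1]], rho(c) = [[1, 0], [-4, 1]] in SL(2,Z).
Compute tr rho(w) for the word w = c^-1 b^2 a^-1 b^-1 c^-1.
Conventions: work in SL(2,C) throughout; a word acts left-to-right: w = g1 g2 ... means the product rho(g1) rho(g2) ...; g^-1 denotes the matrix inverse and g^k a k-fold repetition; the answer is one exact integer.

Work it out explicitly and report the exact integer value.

rho(c^-1) = [[1, 0], [4, 1]]
... * rho(b) = [[1, 0], [-1, 1]]  ->  [[1, 0], [3, 1]]
... * rho(b) = [[1, 0], [-1, 1]]  ->  [[1, 0], [2, 1]]
... * rho(a^-1) = [[4, -13], [-3, 10]]  ->  [[4, -13], [5, -16]]
... * rho(b^-1) = [[1, 0], [1, 1]]  ->  [[-9, -13], [-11, -16]]
... * rho(c^-1) = [[1, 0], [4, 1]]  ->  [[-61, -13], [-75, -16]]
tr = -61 + -16 = -77

-77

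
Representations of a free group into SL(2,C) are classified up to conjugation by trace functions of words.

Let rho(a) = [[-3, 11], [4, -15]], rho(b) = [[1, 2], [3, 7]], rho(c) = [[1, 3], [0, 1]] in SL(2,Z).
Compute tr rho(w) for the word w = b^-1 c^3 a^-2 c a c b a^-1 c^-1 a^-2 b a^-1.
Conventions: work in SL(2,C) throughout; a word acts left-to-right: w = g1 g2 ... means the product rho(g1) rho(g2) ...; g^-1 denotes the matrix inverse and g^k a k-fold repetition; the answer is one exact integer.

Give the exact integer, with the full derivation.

rho(b^-1) = [[7, -2], [-3, 1]]
... * rho(c) = [[1, 3], [0, 1]]  ->  [[7, 19], [-3, -8]]
... * rho(c) = [[1, 3], [0, 1]]  ->  [[7, 40], [-3, -17]]
... * rho(c) = [[1, 3], [0, 1]]  ->  [[7, 61], [-3, -26]]
... * rho(a^-1) = [[-15, -11], [-4, -3]]  ->  [[-349, -260], [149, 111]]
... * rho(a^-1) = [[-15, -11], [-4, -3]]  ->  [[6275, 4619], [-2679, -1972]]
... * rho(c) = [[1, 3], [0, 1]]  ->  [[6275, 23444], [-2679, -10009]]
... * rho(a) = [[-3, 11], [4, -15]]  ->  [[74951, -282635], [-31999, 120666]]
... * rho(c) = [[1, 3], [0, 1]]  ->  [[74951, -57782], [-31999, 24669]]
... * rho(b) = [[1, 2], [3, 7]]  ->  [[-98395, -254572], [42008, 108685]]
... * rho(a^-1) = [[-15, -11], [-4, -3]]  ->  [[2494213, 1846061], [-1064860, -788143]]
... * rho(c^-1) = [[1, -3], [0, 1]]  ->  [[2494213, -5636578], [-1064860, 2406437]]
... * rho(a^-1) = [[-15, -11], [-4, -3]]  ->  [[-14866883, -10526609], [6347152, 4494149]]
... * rho(a^-1) = [[-15, -11], [-4, -3]]  ->  [[265109681, 195115540], [-113183876, -83301119]]
... * rho(b) = [[1, 2], [3, 7]]  ->  [[850456301, 1896028142], [-363087233, -809475585]]
... * rho(a^-1) = [[-15, -11], [-4, -3]]  ->  [[-20340957083, -15043103737], [8684210835, 6422386318]]
tr = -20340957083 + 6422386318 = -13918570765

-13918570765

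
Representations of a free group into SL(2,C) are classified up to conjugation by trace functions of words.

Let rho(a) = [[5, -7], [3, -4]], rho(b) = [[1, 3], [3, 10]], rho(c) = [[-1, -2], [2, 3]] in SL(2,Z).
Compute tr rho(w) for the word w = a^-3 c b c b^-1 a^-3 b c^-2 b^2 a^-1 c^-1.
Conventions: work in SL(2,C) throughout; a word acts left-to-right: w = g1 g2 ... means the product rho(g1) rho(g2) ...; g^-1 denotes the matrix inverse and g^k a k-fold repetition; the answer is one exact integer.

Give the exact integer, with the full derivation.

-4813

rho(a^-1) = [[-4, 7], [-3, 5]]
... * rho(a^-1) = [[-4, 7], [-3, 5]]  ->  [[-5, 7], [-3, 4]]
... * rho(a^-1) = [[-4, 7], [-3, 5]]  ->  [[-1, 0], [0, -1]]
... * rho(c) = [[-1, -2], [2, 3]]  ->  [[1, 2], [-2, -3]]
... * rho(b) = [[1, 3], [3, 10]]  ->  [[7, 23], [-11, -36]]
... * rho(c) = [[-1, -2], [2, 3]]  ->  [[39, 55], [-61, -86]]
... * rho(b^-1) = [[10, -3], [-3, 1]]  ->  [[225, -62], [-352, 97]]
... * rho(a^-1) = [[-4, 7], [-3, 5]]  ->  [[-714, 1265], [1117, -1979]]
... * rho(a^-1) = [[-4, 7], [-3, 5]]  ->  [[-939, 1327], [1469, -2076]]
... * rho(a^-1) = [[-4, 7], [-3, 5]]  ->  [[-225, 62], [352, -97]]
... * rho(b) = [[1, 3], [3, 10]]  ->  [[-39, -55], [61, 86]]
... * rho(c^-1) = [[3, 2], [-2, -1]]  ->  [[-7, -23], [11, 36]]
... * rho(c^-1) = [[3, 2], [-2, -1]]  ->  [[25, 9], [-39, -14]]
... * rho(b) = [[1, 3], [3, 10]]  ->  [[52, 165], [-81, -257]]
... * rho(b) = [[1, 3], [3, 10]]  ->  [[547, 1806], [-852, -2813]]
... * rho(a^-1) = [[-4, 7], [-3, 5]]  ->  [[-7606, 12859], [11847, -20029]]
... * rho(c^-1) = [[3, 2], [-2, -1]]  ->  [[-48536, -28071], [75599, 43723]]
tr = -48536 + 43723 = -4813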